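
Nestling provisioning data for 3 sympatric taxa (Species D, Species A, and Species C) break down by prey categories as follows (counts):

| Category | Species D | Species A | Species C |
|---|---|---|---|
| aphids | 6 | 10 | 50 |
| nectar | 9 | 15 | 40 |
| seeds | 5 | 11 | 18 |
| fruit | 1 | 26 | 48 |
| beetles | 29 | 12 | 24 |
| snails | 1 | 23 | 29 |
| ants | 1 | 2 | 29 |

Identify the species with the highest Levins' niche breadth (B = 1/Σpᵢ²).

Proportions for Species D (n=52): 6/52=0.1154, 9/52=0.1731, 5/52=0.0962, 1/52=0.0192, 29/52=0.5577, 1/52=0.0192, 1/52=0.0192
Proportions for Species A (n=99): 10/99=0.1010, 15/99=0.1515, 11/99=0.1111, 26/99=0.2626, 12/99=0.1212, 23/99=0.2323, 2/99=0.0202
Proportions for Species C (n=238): 50/238=0.2101, 40/238=0.1681, 18/238=0.0756, 48/238=0.2017, 24/238=0.1008, 29/238=0.1218, 29/238=0.1218
Σp_Dᵢ² = 0.1154² + 0.1731² + 0.0962² + 0.0192² + 0.5577² + 0.0192² + 0.0192² = 0.013317 + 0.029964 + 0.009254 + 0.000369 + 0.311029 + 0.000369 + 0.000369 = 0.364671
B_D = 1 / 0.364671 = 2.7422
Σp_Aᵢ² = 0.1010² + 0.1515² + 0.1111² + 0.2626² + 0.1212² + 0.2323² + 0.0202² = 0.010201 + 0.022952 + 0.012343 + 0.068959 + 0.014689 + 0.053963 + 0.000408 = 0.183515
B_A = 1 / 0.183515 = 5.4491
Σp_Cᵢ² = 0.2101² + 0.1681² + 0.0756² + 0.2017² + 0.1008² + 0.1218² + 0.1218² = 0.044142 + 0.028258 + 0.005715 + 0.040683 + 0.010161 + 0.014835 + 0.014835 = 0.158629
B_C = 1 / 0.158629 = 6.3040
Highest B → broadest niche (most generalist): Species C (B = 6.30).

Species C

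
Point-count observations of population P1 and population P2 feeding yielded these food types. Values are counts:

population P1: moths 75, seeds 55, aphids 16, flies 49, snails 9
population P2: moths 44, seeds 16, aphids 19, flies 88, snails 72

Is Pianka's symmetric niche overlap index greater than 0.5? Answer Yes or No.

Proportions for population P1 (n=204): 75/204=0.3676, 55/204=0.2696, 16/204=0.0784, 49/204=0.2402, 9/204=0.0441
Proportions for population P2 (n=239): 44/239=0.1841, 16/239=0.0669, 19/239=0.0795, 88/239=0.3682, 72/239=0.3013
Σ p₁ᵢp₂ᵢ = 0.067675 + 0.018036 + 0.006233 + 0.088442 + 0.013287 = 0.193673
Σp_1ᵢ² = 0.3676² + 0.2696² + 0.0784² + 0.2402² + 0.0441² = 0.135130 + 0.072684 + 0.006147 + 0.057696 + 0.001945 = 0.273602
Σp_2ᵢ² = 0.1841² + 0.0669² + 0.0795² + 0.3682² + 0.3013² = 0.033893 + 0.004476 + 0.006320 + 0.135571 + 0.090782 = 0.271042
O = 0.193673 / √(0.273602 × 0.271042) = 0.193673 / 0.2723190 = 0.7112
O = 0.7112 > 0.5 → Yes.

Yes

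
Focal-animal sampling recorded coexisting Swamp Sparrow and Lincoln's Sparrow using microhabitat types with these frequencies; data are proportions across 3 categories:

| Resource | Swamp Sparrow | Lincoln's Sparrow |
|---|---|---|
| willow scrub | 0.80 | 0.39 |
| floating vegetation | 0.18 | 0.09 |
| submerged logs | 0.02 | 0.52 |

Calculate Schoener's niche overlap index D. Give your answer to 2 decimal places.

0.50

Σ|p₁ᵢ − p₂ᵢ| = 0.41 + 0.09 + 0.50 = 1.00
D = 1 − ½ × 1.00 = 1 − 0.500 = 0.5000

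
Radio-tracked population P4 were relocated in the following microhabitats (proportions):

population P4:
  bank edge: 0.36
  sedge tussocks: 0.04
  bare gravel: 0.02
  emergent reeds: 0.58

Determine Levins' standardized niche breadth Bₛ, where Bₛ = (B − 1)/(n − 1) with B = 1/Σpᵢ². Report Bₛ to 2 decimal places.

0.38

Σpᵢ² = 0.36² + 0.04² + 0.02² + 0.58² = 0.1296 + 0.0016 + 0.0004 + 0.3364 = 0.4680
B = 1 / 0.4680 = 2.1368
Bₛ = (B − 1)/(n − 1) = (2.1368 − 1)/(4 − 1) = 1.1368/3 = 0.3789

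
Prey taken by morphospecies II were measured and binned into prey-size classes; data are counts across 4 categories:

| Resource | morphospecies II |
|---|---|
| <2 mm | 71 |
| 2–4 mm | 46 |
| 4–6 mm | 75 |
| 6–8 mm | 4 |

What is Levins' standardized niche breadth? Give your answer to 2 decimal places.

0.67

Proportions for morphospecies II (n=196): 71/196=0.3622, 46/196=0.2347, 75/196=0.3827, 4/196=0.0204
Σpᵢ² = 0.3622² + 0.2347² + 0.3827² + 0.0204² = 0.131189 + 0.055084 + 0.146459 + 0.000416 = 0.333148
B = 1 / 0.333148 = 3.0017
Bₛ = (B − 1)/(n − 1) = (3.0017 − 1)/(4 − 1) = 2.0017/3 = 0.6672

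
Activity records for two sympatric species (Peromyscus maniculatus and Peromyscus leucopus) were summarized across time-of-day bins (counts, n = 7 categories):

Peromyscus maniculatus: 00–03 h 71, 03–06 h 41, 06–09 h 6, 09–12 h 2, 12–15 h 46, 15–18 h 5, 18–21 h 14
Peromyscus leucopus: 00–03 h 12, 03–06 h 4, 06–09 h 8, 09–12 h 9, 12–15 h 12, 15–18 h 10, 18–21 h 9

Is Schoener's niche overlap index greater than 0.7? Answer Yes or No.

No

Proportions for Peromyscus maniculatus (n=185): 71/185=0.3838, 41/185=0.2216, 6/185=0.0324, 2/185=0.0108, 46/185=0.2486, 5/185=0.0270, 14/185=0.0757
Proportions for Peromyscus leucopus (n=64): 12/64=0.1875, 4/64=0.0625, 8/64=0.1250, 9/64=0.1406, 12/64=0.1875, 10/64=0.1563, 9/64=0.1406
Σ|p₁ᵢ − p₂ᵢ| = 0.1963 + 0.1591 + 0.0926 + 0.1298 + 0.0611 + 0.1293 + 0.0649 = 0.8331
D = 1 − ½ × 0.8331 = 1 − 0.41655 = 0.58345
D = 0.58345 < 0.7 → No.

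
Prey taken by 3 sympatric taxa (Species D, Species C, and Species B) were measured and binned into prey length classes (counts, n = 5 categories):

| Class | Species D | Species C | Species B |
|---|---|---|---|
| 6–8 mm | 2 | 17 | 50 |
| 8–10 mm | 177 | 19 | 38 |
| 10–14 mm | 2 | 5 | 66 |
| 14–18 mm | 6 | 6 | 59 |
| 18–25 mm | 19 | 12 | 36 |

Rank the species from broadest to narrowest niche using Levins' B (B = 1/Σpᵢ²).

Species B > Species C > Species D

Proportions for Species D (n=206): 2/206=0.0097, 177/206=0.8592, 2/206=0.0097, 6/206=0.0291, 19/206=0.0922
Proportions for Species C (n=59): 17/59=0.2881, 19/59=0.3220, 5/59=0.0847, 6/59=0.1017, 12/59=0.2034
Proportions for Species B (n=249): 50/249=0.2008, 38/249=0.1526, 66/249=0.2651, 59/249=0.2369, 36/249=0.1446
Σp_Dᵢ² = 0.0097² + 0.8592² + 0.0097² + 0.0291² + 0.0922² = 0.000094 + 0.738225 + 0.000094 + 0.000847 + 0.008501 = 0.747761
B_D = 1 / 0.747761 = 1.3373
Σp_Cᵢ² = 0.2881² + 0.3220² + 0.0847² + 0.1017² + 0.2034² = 0.083002 + 0.103684 + 0.007174 + 0.010343 + 0.041372 = 0.245575
B_C = 1 / 0.245575 = 4.0721
Σp_Bᵢ² = 0.2008² + 0.1526² + 0.2651² + 0.2369² + 0.1446² = 0.040321 + 0.023287 + 0.070278 + 0.056122 + 0.020909 = 0.210917
B_B = 1 / 0.210917 = 4.7412
Ranking by B (broadest → narrowest): Species B (4.74) > Species C (4.07) > Species D (1.34)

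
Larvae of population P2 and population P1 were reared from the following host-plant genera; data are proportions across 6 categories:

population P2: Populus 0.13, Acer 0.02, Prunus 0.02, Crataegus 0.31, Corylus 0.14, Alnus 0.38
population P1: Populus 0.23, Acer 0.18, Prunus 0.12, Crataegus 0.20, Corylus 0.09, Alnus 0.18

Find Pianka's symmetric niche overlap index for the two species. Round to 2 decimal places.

0.80

Σ p₁ᵢp₂ᵢ = 0.0299 + 0.0036 + 0.0024 + 0.0620 + 0.0126 + 0.0684 = 0.1789
Σp_1ᵢ² = 0.13² + 0.02² + 0.02² + 0.31² + 0.14² + 0.38² = 0.0169 + 0.0004 + 0.0004 + 0.0961 + 0.0196 + 0.1444 = 0.2778
Σp_2ᵢ² = 0.23² + 0.18² + 0.12² + 0.20² + 0.09² + 0.18² = 0.0529 + 0.0324 + 0.0144 + 0.0400 + 0.0081 + 0.0324 = 0.1802
O = 0.1789 / √(0.2778 × 0.1802) = 0.1789 / 0.22374 = 0.7996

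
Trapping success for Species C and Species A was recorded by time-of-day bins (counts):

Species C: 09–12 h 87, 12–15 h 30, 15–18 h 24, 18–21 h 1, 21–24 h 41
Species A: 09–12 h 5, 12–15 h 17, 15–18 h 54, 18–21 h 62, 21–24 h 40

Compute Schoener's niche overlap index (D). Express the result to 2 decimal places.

0.48

Proportions for Species C (n=183): 87/183=0.4754, 30/183=0.1639, 24/183=0.1311, 1/183=0.0055, 41/183=0.2240
Proportions for Species A (n=178): 5/178=0.0281, 17/178=0.0955, 54/178=0.3034, 62/178=0.3483, 40/178=0.2247
Σ|p₁ᵢ − p₂ᵢ| = 0.4473 + 0.0684 + 0.1723 + 0.3428 + 0.0007 = 1.0315
D = 1 − ½ × 1.0315 = 1 − 0.51575 = 0.48425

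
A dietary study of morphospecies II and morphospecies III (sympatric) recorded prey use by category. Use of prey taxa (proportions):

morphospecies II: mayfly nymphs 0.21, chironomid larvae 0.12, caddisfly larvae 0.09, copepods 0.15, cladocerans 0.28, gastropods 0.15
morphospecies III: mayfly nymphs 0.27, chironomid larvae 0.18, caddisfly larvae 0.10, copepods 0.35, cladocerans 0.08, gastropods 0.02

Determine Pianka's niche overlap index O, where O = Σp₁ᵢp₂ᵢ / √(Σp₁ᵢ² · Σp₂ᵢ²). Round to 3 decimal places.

Σ p₁ᵢp₂ᵢ = 0.0567 + 0.0216 + 0.0090 + 0.0525 + 0.0224 + 0.0030 = 0.1652
Σp_1ᵢ² = 0.21² + 0.12² + 0.09² + 0.15² + 0.28² + 0.15² = 0.0441 + 0.0144 + 0.0081 + 0.0225 + 0.0784 + 0.0225 = 0.1900
Σp_2ᵢ² = 0.27² + 0.18² + 0.10² + 0.35² + 0.08² + 0.02² = 0.0729 + 0.0324 + 0.0100 + 0.1225 + 0.0064 + 0.0004 = 0.2446
O = 0.1652 / √(0.1900 × 0.2446) = 0.1652 / 0.215578 = 0.76631

0.766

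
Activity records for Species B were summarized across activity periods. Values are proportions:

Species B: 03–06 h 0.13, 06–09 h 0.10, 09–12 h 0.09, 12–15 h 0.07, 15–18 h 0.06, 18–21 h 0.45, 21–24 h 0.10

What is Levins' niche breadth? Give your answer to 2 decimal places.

3.91

Σpᵢ² = 0.13² + 0.10² + 0.09² + 0.07² + 0.06² + 0.45² + 0.10² = 0.0169 + 0.0100 + 0.0081 + 0.0049 + 0.0036 + 0.2025 + 0.0100 = 0.2560
B = 1 / 0.2560 = 3.9063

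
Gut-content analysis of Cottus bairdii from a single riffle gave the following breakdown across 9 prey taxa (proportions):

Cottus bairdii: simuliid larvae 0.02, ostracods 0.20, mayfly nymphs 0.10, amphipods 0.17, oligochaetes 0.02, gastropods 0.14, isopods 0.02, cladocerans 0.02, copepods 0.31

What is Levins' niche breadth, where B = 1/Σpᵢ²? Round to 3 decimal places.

5.097

Σpᵢ² = 0.02² + 0.20² + 0.10² + 0.17² + 0.02² + 0.14² + 0.02² + 0.02² + 0.31² = 0.0004 + 0.0400 + 0.0100 + 0.0289 + 0.0004 + 0.0196 + 0.0004 + 0.0004 + 0.0961 = 0.1962
B = 1 / 0.1962 = 5.09684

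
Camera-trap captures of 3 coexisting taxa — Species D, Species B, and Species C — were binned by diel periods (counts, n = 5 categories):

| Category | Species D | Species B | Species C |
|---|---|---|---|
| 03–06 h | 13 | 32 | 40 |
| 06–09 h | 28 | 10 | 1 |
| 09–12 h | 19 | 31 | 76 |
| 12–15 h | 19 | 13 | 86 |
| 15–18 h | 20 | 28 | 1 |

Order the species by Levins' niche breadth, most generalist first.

Proportions for Species D (n=99): 13/99=0.1313, 28/99=0.2828, 19/99=0.1919, 19/99=0.1919, 20/99=0.2020
Proportions for Species B (n=114): 32/114=0.2807, 10/114=0.0877, 31/114=0.2719, 13/114=0.1140, 28/114=0.2456
Proportions for Species C (n=204): 40/204=0.1961, 1/204=0.0049, 76/204=0.3725, 86/204=0.4216, 1/204=0.0049
Σp_Dᵢ² = 0.1313² + 0.2828² + 0.1919² + 0.1919² + 0.2020² = 0.017240 + 0.079976 + 0.036826 + 0.036826 + 0.040804 = 0.211672
B_D = 1 / 0.211672 = 4.7243
Σp_Bᵢ² = 0.2807² + 0.0877² + 0.2719² + 0.1140² + 0.2456² = 0.078792 + 0.007691 + 0.073930 + 0.012996 + 0.060319 = 0.233728
B_B = 1 / 0.233728 = 4.2785
Σp_Cᵢ² = 0.1961² + 0.0049² + 0.3725² + 0.4216² + 0.0049² = 0.038455 + 0.000024 + 0.138756 + 0.177747 + 0.000024 = 0.355006
B_C = 1 / 0.355006 = 2.8169
Ranking by B (broadest → narrowest): Species D (4.72) > Species B (4.28) > Species C (2.82)

Species D > Species B > Species C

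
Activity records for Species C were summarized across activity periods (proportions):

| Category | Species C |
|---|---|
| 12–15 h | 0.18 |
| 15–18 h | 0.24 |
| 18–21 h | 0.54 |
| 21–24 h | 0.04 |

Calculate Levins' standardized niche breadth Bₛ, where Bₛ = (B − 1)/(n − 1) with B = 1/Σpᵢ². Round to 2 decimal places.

0.54

Σpᵢ² = 0.18² + 0.24² + 0.54² + 0.04² = 0.0324 + 0.0576 + 0.2916 + 0.0016 = 0.3832
B = 1 / 0.3832 = 2.6096
Bₛ = (B − 1)/(n − 1) = (2.6096 − 1)/(4 − 1) = 1.6096/3 = 0.5365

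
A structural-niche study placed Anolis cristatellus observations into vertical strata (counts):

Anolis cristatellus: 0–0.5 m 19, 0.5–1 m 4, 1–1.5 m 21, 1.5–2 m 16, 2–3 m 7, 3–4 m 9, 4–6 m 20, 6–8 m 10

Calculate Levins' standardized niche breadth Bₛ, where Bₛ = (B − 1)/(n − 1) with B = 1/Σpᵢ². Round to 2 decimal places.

0.80

Proportions for Anolis cristatellus (n=106): 19/106=0.1792, 4/106=0.0377, 21/106=0.1981, 16/106=0.1509, 7/106=0.0660, 9/106=0.0849, 20/106=0.1887, 10/106=0.0943
Σpᵢ² = 0.1792² + 0.0377² + 0.1981² + 0.1509² + 0.0660² + 0.0849² + 0.1887² + 0.0943² = 0.032113 + 0.001421 + 0.039244 + 0.022771 + 0.004356 + 0.007208 + 0.035608 + 0.008892 = 0.151613
B = 1 / 0.151613 = 6.5957
Bₛ = (B − 1)/(n − 1) = (6.5957 − 1)/(8 − 1) = 5.5957/7 = 0.7994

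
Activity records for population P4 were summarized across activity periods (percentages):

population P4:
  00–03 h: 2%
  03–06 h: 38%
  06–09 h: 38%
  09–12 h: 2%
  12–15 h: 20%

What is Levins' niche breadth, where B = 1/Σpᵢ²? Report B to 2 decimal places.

3.03

Convert percentages to proportions (divide by 100).
Σpᵢ² = 0.02² + 0.38² + 0.38² + 0.02² + 0.20² = 0.0004 + 0.1444 + 0.1444 + 0.0004 + 0.0400 = 0.3296
B = 1 / 0.3296 = 3.0340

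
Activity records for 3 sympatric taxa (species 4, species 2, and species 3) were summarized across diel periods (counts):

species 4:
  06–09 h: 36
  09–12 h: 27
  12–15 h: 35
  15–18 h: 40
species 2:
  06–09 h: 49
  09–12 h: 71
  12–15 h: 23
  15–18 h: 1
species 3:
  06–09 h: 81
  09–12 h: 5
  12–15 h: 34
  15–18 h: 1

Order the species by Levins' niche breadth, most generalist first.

species 4 > species 2 > species 3

Proportions for species 4 (n=138): 36/138=0.2609, 27/138=0.1957, 35/138=0.2536, 40/138=0.2899
Proportions for species 2 (n=144): 49/144=0.3403, 71/144=0.4931, 23/144=0.1597, 1/144=0.0069
Proportions for species 3 (n=121): 81/121=0.6694, 5/121=0.0413, 34/121=0.2810, 1/121=0.0083
Σp_4ᵢ² = 0.2609² + 0.1957² + 0.2536² + 0.2899² = 0.068069 + 0.038298 + 0.064313 + 0.084042 = 0.254722
B_4 = 1 / 0.254722 = 3.9258
Σp_2ᵢ² = 0.3403² + 0.4931² + 0.1597² + 0.0069² = 0.115804 + 0.243148 + 0.025504 + 0.000048 = 0.384504
B_2 = 1 / 0.384504 = 2.6008
Σp_3ᵢ² = 0.6694² + 0.0413² + 0.2810² + 0.0083² = 0.448096 + 0.001706 + 0.078961 + 0.000069 = 0.528832
B_3 = 1 / 0.528832 = 1.8910
Ranking by B (broadest → narrowest): species 4 (3.93) > species 2 (2.60) > species 3 (1.89)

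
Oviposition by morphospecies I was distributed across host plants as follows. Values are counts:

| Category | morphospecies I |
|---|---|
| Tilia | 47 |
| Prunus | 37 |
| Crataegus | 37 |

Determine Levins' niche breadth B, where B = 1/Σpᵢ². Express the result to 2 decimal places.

2.96

Proportions for morphospecies I (n=121): 47/121=0.3884, 37/121=0.3058, 37/121=0.3058
Σpᵢ² = 0.3884² + 0.3058² + 0.3058² = 0.150855 + 0.093514 + 0.093514 = 0.337883
B = 1 / 0.337883 = 2.9596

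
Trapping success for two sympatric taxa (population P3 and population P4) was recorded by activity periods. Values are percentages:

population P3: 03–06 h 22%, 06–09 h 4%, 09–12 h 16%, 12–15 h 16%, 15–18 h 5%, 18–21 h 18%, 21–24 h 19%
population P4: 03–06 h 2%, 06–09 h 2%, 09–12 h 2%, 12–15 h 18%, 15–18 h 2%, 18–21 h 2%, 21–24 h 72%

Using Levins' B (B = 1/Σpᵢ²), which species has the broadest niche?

population P3

Convert percentages to proportions (divide by 100).
Σp_P3ᵢ² = 0.22² + 0.04² + 0.16² + 0.16² + 0.05² + 0.18² + 0.19² = 0.0484 + 0.0016 + 0.0256 + 0.0256 + 0.0025 + 0.0324 + 0.0361 = 0.1722
B_P3 = 1 / 0.1722 = 5.8072
Σp_P4ᵢ² = 0.02² + 0.02² + 0.02² + 0.18² + 0.02² + 0.02² + 0.72² = 0.0004 + 0.0004 + 0.0004 + 0.0324 + 0.0004 + 0.0004 + 0.5184 = 0.5528
B_P4 = 1 / 0.5528 = 1.8090
Highest B → broadest niche (most generalist): population P3 (B = 5.81).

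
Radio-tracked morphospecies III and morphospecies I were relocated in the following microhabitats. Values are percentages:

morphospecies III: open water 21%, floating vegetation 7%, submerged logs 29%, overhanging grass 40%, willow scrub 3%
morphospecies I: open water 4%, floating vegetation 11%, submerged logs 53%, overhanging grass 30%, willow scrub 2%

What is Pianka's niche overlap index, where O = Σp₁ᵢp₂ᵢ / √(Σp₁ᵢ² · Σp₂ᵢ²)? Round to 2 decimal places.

0.86

Convert percentages to proportions (divide by 100).
Σ p₁ᵢp₂ᵢ = 0.0084 + 0.0077 + 0.1537 + 0.1200 + 0.0006 = 0.2904
Σp_1ᵢ² = 0.21² + 0.07² + 0.29² + 0.40² + 0.03² = 0.0441 + 0.0049 + 0.0841 + 0.1600 + 0.0009 = 0.2940
Σp_2ᵢ² = 0.04² + 0.11² + 0.53² + 0.30² + 0.02² = 0.0016 + 0.0121 + 0.2809 + 0.0900 + 0.0004 = 0.3850
O = 0.2904 / √(0.2940 × 0.3850) = 0.2904 / 0.33644 = 0.8632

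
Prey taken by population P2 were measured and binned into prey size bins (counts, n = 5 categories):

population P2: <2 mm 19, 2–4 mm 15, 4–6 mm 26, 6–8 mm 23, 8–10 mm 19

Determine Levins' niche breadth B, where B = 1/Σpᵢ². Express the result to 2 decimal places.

Proportions for population P2 (n=102): 19/102=0.1863, 15/102=0.1471, 26/102=0.2549, 23/102=0.2255, 19/102=0.1863
Σpᵢ² = 0.1863² + 0.1471² + 0.2549² + 0.2255² + 0.1863² = 0.034708 + 0.021638 + 0.064974 + 0.050850 + 0.034708 = 0.206878
B = 1 / 0.206878 = 4.8338

4.83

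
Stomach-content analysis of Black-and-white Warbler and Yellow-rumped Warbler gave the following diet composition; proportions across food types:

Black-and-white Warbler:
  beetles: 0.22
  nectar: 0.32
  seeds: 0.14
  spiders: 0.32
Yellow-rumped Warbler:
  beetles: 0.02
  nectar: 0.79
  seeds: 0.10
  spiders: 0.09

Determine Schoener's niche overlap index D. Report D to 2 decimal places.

Σ|p₁ᵢ − p₂ᵢ| = 0.20 + 0.47 + 0.04 + 0.23 = 0.94
D = 1 − ½ × 0.94 = 1 − 0.470 = 0.5300

0.53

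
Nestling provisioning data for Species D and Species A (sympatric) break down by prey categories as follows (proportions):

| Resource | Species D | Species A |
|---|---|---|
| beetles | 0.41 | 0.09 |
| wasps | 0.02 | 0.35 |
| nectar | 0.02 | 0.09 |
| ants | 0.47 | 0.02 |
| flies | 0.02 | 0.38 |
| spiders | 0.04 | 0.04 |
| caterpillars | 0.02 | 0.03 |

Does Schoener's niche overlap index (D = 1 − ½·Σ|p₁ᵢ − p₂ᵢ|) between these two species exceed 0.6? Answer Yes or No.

Σ|p₁ᵢ − p₂ᵢ| = 0.32 + 0.33 + 0.07 + 0.45 + 0.36 + 0.00 + 0.01 = 1.54
D = 1 − ½ × 1.54 = 1 − 0.770 = 0.2300
D = 0.2300 < 0.6 → No.

No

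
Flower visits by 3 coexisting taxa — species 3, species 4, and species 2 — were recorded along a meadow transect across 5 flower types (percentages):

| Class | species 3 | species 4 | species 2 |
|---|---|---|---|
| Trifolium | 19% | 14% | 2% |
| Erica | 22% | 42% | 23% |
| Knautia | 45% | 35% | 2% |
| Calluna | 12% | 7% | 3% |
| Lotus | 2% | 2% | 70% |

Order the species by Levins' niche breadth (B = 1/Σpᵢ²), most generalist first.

Convert percentages to proportions (divide by 100).
Σp_3ᵢ² = 0.19² + 0.22² + 0.45² + 0.12² + 0.02² = 0.0361 + 0.0484 + 0.2025 + 0.0144 + 0.0004 = 0.3018
B_3 = 1 / 0.3018 = 3.3135
Σp_4ᵢ² = 0.14² + 0.42² + 0.35² + 0.07² + 0.02² = 0.0196 + 0.1764 + 0.1225 + 0.0049 + 0.0004 = 0.3238
B_4 = 1 / 0.3238 = 3.0883
Σp_2ᵢ² = 0.02² + 0.23² + 0.02² + 0.03² + 0.70² = 0.0004 + 0.0529 + 0.0004 + 0.0009 + 0.4900 = 0.5446
B_2 = 1 / 0.5446 = 1.8362
Ranking by B (broadest → narrowest): species 3 (3.31) > species 4 (3.09) > species 2 (1.84)

species 3 > species 4 > species 2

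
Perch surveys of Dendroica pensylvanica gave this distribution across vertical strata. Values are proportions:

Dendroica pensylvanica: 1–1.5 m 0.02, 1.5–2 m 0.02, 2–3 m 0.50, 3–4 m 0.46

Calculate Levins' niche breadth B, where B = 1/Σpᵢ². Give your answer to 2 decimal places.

Σpᵢ² = 0.02² + 0.02² + 0.50² + 0.46² = 0.0004 + 0.0004 + 0.2500 + 0.2116 = 0.4624
B = 1 / 0.4624 = 2.1626

2.16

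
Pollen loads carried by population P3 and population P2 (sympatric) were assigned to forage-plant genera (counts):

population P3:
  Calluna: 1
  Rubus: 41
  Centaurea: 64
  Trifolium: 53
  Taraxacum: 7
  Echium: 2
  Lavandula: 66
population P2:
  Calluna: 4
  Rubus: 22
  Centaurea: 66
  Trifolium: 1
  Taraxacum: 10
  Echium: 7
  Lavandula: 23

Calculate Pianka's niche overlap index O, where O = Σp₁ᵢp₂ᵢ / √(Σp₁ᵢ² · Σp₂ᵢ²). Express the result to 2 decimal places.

0.80

Proportions for population P3 (n=234): 1/234=0.0043, 41/234=0.1752, 64/234=0.2735, 53/234=0.2265, 7/234=0.0299, 2/234=0.0085, 66/234=0.2821
Proportions for population P2 (n=133): 4/133=0.0301, 22/133=0.1654, 66/133=0.4962, 1/133=0.0075, 10/133=0.0752, 7/133=0.0526, 23/133=0.1729
Σ p₁ᵢp₂ᵢ = 0.000129 + 0.028978 + 0.135711 + 0.001699 + 0.002248 + 0.000447 + 0.048775 = 0.217987
Σp_1ᵢ² = 0.0043² + 0.1752² + 0.2735² + 0.2265² + 0.0299² + 0.0085² + 0.2821² = 0.000018 + 0.030695 + 0.074802 + 0.051302 + 0.000894 + 0.000072 + 0.079580 = 0.237363
Σp_2ᵢ² = 0.0301² + 0.1654² + 0.4962² + 0.0075² + 0.0752² + 0.0526² + 0.1729² = 0.000906 + 0.027357 + 0.246214 + 0.000056 + 0.005655 + 0.002767 + 0.029894 = 0.312849
O = 0.217987 / √(0.237363 × 0.312849) = 0.217987 / 0.2725046 = 0.7999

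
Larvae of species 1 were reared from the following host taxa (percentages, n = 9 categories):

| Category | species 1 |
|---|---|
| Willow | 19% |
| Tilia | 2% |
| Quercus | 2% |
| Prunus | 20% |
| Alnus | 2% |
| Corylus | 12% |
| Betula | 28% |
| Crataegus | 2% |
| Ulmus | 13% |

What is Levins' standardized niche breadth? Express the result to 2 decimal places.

Convert percentages to proportions (divide by 100).
Σpᵢ² = 0.19² + 0.02² + 0.02² + 0.20² + 0.02² + 0.12² + 0.28² + 0.02² + 0.13² = 0.0361 + 0.0004 + 0.0004 + 0.0400 + 0.0004 + 0.0144 + 0.0784 + 0.0004 + 0.0169 = 0.1874
B = 1 / 0.1874 = 5.3362
Bₛ = (B − 1)/(n − 1) = (5.3362 − 1)/(9 − 1) = 4.3362/8 = 0.5420

0.54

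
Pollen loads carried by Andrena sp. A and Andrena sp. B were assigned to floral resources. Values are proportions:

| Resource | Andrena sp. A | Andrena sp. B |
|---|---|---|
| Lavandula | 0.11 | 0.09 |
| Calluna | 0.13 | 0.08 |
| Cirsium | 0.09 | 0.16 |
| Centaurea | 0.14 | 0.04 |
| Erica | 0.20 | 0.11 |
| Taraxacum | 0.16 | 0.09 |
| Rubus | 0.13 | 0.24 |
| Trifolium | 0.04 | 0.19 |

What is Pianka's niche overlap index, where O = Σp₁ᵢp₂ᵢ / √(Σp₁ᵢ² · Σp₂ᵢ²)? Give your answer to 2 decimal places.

Σ p₁ᵢp₂ᵢ = 0.0099 + 0.0104 + 0.0144 + 0.0056 + 0.0220 + 0.0144 + 0.0312 + 0.0076 = 0.1155
Σp_1ᵢ² = 0.11² + 0.13² + 0.09² + 0.14² + 0.20² + 0.16² + 0.13² + 0.04² = 0.0121 + 0.0169 + 0.0081 + 0.0196 + 0.0400 + 0.0256 + 0.0169 + 0.0016 = 0.1408
Σp_2ᵢ² = 0.09² + 0.08² + 0.16² + 0.04² + 0.11² + 0.09² + 0.24² + 0.19² = 0.0081 + 0.0064 + 0.0256 + 0.0016 + 0.0121 + 0.0081 + 0.0576 + 0.0361 = 0.1556
O = 0.1155 / √(0.1408 × 0.1556) = 0.1155 / 0.14802 = 0.7803

0.78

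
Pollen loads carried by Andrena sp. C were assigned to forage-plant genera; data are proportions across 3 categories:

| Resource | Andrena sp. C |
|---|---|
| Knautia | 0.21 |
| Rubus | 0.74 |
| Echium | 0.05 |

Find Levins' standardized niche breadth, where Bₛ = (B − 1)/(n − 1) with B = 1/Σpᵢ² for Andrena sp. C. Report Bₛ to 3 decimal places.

0.341

Σpᵢ² = 0.21² + 0.74² + 0.05² = 0.0441 + 0.5476 + 0.0025 = 0.5942
B = 1 / 0.5942 = 1.68294
Bₛ = (B − 1)/(n − 1) = (1.68294 − 1)/(3 − 1) = 0.68294/2 = 0.34147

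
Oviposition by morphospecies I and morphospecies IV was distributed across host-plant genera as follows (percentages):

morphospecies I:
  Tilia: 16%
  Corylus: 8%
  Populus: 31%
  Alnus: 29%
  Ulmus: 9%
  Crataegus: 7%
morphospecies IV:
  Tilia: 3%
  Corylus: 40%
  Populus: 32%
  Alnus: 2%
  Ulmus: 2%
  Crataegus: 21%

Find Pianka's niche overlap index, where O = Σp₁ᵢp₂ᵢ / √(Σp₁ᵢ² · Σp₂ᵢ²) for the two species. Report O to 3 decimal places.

Convert percentages to proportions (divide by 100).
Σ p₁ᵢp₂ᵢ = 0.0048 + 0.0320 + 0.0992 + 0.0058 + 0.0018 + 0.0147 = 0.1583
Σp_1ᵢ² = 0.16² + 0.08² + 0.31² + 0.29² + 0.09² + 0.07² = 0.0256 + 0.0064 + 0.0961 + 0.0841 + 0.0081 + 0.0049 = 0.2252
Σp_2ᵢ² = 0.03² + 0.40² + 0.32² + 0.02² + 0.02² + 0.21² = 0.0009 + 0.1600 + 0.1024 + 0.0004 + 0.0004 + 0.0441 = 0.3082
O = 0.1583 / √(0.2252 × 0.3082) = 0.1583 / 0.263451 = 0.60087

0.601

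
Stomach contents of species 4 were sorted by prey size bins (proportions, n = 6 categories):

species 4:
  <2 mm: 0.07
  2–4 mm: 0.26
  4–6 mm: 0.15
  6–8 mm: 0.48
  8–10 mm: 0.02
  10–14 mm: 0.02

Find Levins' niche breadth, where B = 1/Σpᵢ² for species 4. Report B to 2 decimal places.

3.07

Σpᵢ² = 0.07² + 0.26² + 0.15² + 0.48² + 0.02² + 0.02² = 0.0049 + 0.0676 + 0.0225 + 0.2304 + 0.0004 + 0.0004 = 0.3262
B = 1 / 0.3262 = 3.0656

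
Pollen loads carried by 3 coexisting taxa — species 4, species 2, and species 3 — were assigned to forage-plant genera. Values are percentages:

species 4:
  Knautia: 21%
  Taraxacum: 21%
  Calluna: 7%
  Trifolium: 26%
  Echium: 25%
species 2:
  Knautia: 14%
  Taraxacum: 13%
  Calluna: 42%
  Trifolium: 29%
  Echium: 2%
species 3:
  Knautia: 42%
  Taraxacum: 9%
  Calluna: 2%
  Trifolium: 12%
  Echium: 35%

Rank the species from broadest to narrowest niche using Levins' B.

Convert percentages to proportions (divide by 100).
Σp_4ᵢ² = 0.21² + 0.21² + 0.07² + 0.26² + 0.25² = 0.0441 + 0.0441 + 0.0049 + 0.0676 + 0.0625 = 0.2232
B_4 = 1 / 0.2232 = 4.4803
Σp_2ᵢ² = 0.14² + 0.13² + 0.42² + 0.29² + 0.02² = 0.0196 + 0.0169 + 0.1764 + 0.0841 + 0.0004 = 0.2974
B_2 = 1 / 0.2974 = 3.3625
Σp_3ᵢ² = 0.42² + 0.09² + 0.02² + 0.12² + 0.35² = 0.1764 + 0.0081 + 0.0004 + 0.0144 + 0.1225 = 0.3218
B_3 = 1 / 0.3218 = 3.1075
Ranking by B (broadest → narrowest): species 4 (4.48) > species 2 (3.36) > species 3 (3.11)

species 4 > species 2 > species 3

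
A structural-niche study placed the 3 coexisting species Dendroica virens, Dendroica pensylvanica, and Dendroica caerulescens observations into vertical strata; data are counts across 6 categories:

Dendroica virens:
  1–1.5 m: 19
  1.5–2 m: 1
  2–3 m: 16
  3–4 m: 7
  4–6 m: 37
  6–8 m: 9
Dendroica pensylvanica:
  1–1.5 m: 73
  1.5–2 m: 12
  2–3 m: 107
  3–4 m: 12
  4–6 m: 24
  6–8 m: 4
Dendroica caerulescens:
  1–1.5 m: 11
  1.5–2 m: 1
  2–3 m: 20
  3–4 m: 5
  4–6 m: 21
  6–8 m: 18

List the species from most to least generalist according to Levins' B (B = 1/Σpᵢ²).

Dendroica caerulescens > Dendroica virens > Dendroica pensylvanica

Proportions for Dendroica virens (n=89): 19/89=0.2135, 1/89=0.0112, 16/89=0.1798, 7/89=0.0787, 37/89=0.4157, 9/89=0.1011
Proportions for Dendroica pensylvanica (n=232): 73/232=0.3147, 12/232=0.0517, 107/232=0.4612, 12/232=0.0517, 24/232=0.1034, 4/232=0.0172
Proportions for Dendroica caerulescens (n=76): 11/76=0.1447, 1/76=0.0132, 20/76=0.2632, 5/76=0.0658, 21/76=0.2763, 18/76=0.2368
Σp_vireᵢ² = 0.2135² + 0.0112² + 0.1798² + 0.0787² + 0.4157² + 0.1011² = 0.045582 + 0.000125 + 0.032328 + 0.006194 + 0.172806 + 0.010221 = 0.267256
B_vire = 1 / 0.267256 = 3.7417
Σp_pensᵢ² = 0.3147² + 0.0517² + 0.4612² + 0.0517² + 0.1034² + 0.0172² = 0.099036 + 0.002673 + 0.212705 + 0.002673 + 0.010692 + 0.000296 = 0.328075
B_pens = 1 / 0.328075 = 3.0481
Σp_caerᵢ² = 0.1447² + 0.0132² + 0.2632² + 0.0658² + 0.2763² + 0.2368² = 0.020938 + 0.000174 + 0.069274 + 0.004330 + 0.076342 + 0.056074 = 0.227132
B_caer = 1 / 0.227132 = 4.4027
Ranking by B (broadest → narrowest): Dendroica caerulescens (4.40) > Dendroica virens (3.74) > Dendroica pensylvanica (3.05)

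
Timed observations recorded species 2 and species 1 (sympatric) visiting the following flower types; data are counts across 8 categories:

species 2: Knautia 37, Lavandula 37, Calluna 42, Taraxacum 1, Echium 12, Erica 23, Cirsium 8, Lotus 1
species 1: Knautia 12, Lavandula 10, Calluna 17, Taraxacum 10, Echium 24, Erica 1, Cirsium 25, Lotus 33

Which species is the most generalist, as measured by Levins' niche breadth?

species 1

Proportions for species 2 (n=161): 37/161=0.2298, 37/161=0.2298, 42/161=0.2609, 1/161=0.0062, 12/161=0.0745, 23/161=0.1429, 8/161=0.0497, 1/161=0.0062
Proportions for species 1 (n=132): 12/132=0.0909, 10/132=0.0758, 17/132=0.1288, 10/132=0.0758, 24/132=0.1818, 1/132=0.0076, 25/132=0.1894, 33/132=0.2500
Σp_2ᵢ² = 0.2298² + 0.2298² + 0.2609² + 0.0062² + 0.0745² + 0.1429² + 0.0497² + 0.0062² = 0.052808 + 0.052808 + 0.068069 + 0.000038 + 0.005550 + 0.020420 + 0.002470 + 0.000038 = 0.202201
B_2 = 1 / 0.202201 = 4.9456
Σp_1ᵢ² = 0.0909² + 0.0758² + 0.1288² + 0.0758² + 0.1818² + 0.0076² + 0.1894² + 0.2500² = 0.008263 + 0.005746 + 0.016589 + 0.005746 + 0.033051 + 0.000058 + 0.035872 + 0.062500 = 0.167825
B_1 = 1 / 0.167825 = 5.9586
Highest B → broadest niche (most generalist): species 1 (B = 5.96).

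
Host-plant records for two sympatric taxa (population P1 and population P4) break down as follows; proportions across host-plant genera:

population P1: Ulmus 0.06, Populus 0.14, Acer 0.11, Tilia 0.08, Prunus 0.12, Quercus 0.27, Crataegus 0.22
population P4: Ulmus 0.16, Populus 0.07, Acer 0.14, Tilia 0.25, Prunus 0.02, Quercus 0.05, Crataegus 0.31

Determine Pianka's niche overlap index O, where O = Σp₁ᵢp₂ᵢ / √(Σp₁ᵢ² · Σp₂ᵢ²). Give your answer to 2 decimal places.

0.72

Σ p₁ᵢp₂ᵢ = 0.0096 + 0.0098 + 0.0154 + 0.0200 + 0.0024 + 0.0135 + 0.0682 = 0.1389
Σp_1ᵢ² = 0.06² + 0.14² + 0.11² + 0.08² + 0.12² + 0.27² + 0.22² = 0.0036 + 0.0196 + 0.0121 + 0.0064 + 0.0144 + 0.0729 + 0.0484 = 0.1774
Σp_2ᵢ² = 0.16² + 0.07² + 0.14² + 0.25² + 0.02² + 0.05² + 0.31² = 0.0256 + 0.0049 + 0.0196 + 0.0625 + 0.0004 + 0.0025 + 0.0961 = 0.2116
O = 0.1389 / √(0.1774 × 0.2116) = 0.1389 / 0.19375 = 0.7169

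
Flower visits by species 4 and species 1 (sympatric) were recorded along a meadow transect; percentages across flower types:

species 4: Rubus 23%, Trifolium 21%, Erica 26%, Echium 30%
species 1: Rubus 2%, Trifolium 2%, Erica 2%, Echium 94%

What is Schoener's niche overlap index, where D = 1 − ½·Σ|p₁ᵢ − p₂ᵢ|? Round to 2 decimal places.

0.36

Convert percentages to proportions (divide by 100).
Σ|p₁ᵢ − p₂ᵢ| = 0.21 + 0.19 + 0.24 + 0.64 = 1.28
D = 1 − ½ × 1.28 = 1 − 0.640 = 0.3600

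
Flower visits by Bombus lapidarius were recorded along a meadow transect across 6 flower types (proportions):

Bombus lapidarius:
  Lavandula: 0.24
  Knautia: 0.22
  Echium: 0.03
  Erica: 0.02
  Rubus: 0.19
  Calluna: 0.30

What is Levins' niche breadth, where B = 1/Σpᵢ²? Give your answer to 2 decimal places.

4.28

Σpᵢ² = 0.24² + 0.22² + 0.03² + 0.02² + 0.19² + 0.30² = 0.0576 + 0.0484 + 0.0009 + 0.0004 + 0.0361 + 0.0900 = 0.2334
B = 1 / 0.2334 = 4.2845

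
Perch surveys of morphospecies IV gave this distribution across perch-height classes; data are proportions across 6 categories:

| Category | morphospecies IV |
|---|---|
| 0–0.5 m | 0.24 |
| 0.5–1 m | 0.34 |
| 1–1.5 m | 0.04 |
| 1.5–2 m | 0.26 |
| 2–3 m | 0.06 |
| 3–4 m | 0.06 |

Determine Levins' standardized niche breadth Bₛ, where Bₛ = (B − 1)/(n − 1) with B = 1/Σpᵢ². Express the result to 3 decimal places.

Σpᵢ² = 0.24² + 0.34² + 0.04² + 0.26² + 0.06² + 0.06² = 0.0576 + 0.1156 + 0.0016 + 0.0676 + 0.0036 + 0.0036 = 0.2496
B = 1 / 0.2496 = 4.00641
Bₛ = (B − 1)/(n − 1) = (4.00641 − 1)/(6 − 1) = 3.00641/5 = 0.60128

0.601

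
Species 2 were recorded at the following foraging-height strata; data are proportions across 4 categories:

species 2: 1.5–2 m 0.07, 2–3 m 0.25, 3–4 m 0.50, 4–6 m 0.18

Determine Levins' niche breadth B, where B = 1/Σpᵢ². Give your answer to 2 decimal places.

Σpᵢ² = 0.07² + 0.25² + 0.50² + 0.18² = 0.0049 + 0.0625 + 0.2500 + 0.0324 = 0.3498
B = 1 / 0.3498 = 2.8588

2.86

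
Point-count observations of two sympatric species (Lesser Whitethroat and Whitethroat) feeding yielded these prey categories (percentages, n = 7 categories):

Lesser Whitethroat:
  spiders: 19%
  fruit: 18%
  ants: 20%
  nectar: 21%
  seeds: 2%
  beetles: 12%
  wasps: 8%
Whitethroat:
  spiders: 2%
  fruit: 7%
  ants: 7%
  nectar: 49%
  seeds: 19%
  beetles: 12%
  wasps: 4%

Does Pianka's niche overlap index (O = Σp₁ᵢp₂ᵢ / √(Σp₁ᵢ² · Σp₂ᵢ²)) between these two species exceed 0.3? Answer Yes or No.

Convert percentages to proportions (divide by 100).
Σ p₁ᵢp₂ᵢ = 0.0038 + 0.0126 + 0.0140 + 0.1029 + 0.0038 + 0.0144 + 0.0032 = 0.1547
Σp_1ᵢ² = 0.19² + 0.18² + 0.20² + 0.21² + 0.02² + 0.12² + 0.08² = 0.0361 + 0.0324 + 0.0400 + 0.0441 + 0.0004 + 0.0144 + 0.0064 = 0.1738
Σp_2ᵢ² = 0.02² + 0.07² + 0.07² + 0.49² + 0.19² + 0.12² + 0.04² = 0.0004 + 0.0049 + 0.0049 + 0.2401 + 0.0361 + 0.0144 + 0.0016 = 0.3024
O = 0.1547 / √(0.1738 × 0.3024) = 0.1547 / 0.22925 = 0.6748
O = 0.6748 > 0.3 → Yes.

Yes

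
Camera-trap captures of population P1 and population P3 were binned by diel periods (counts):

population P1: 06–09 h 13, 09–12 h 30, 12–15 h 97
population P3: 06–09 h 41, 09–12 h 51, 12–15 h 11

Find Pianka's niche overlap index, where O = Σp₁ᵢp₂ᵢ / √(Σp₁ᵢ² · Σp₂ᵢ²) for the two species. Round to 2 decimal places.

Proportions for population P1 (n=140): 13/140=0.0929, 30/140=0.2143, 97/140=0.6929
Proportions for population P3 (n=103): 41/103=0.3981, 51/103=0.4951, 11/103=0.1068
Σ p₁ᵢp₂ᵢ = 0.036983 + 0.106100 + 0.074002 = 0.217085
Σp_1ᵢ² = 0.0929² + 0.2143² + 0.6929² = 0.008630 + 0.045924 + 0.480110 = 0.534664
Σp_2ᵢ² = 0.3981² + 0.4951² + 0.1068² = 0.158484 + 0.245124 + 0.011406 = 0.415014
O = 0.217085 / √(0.534664 × 0.415014) = 0.217085 / 0.4710552 = 0.4608

0.46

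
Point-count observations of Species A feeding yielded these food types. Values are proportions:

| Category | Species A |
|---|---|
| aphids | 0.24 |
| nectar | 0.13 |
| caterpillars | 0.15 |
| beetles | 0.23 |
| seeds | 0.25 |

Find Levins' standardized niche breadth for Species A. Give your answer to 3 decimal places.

0.927

Σpᵢ² = 0.24² + 0.13² + 0.15² + 0.23² + 0.25² = 0.0576 + 0.0169 + 0.0225 + 0.0529 + 0.0625 = 0.2124
B = 1 / 0.2124 = 4.70810
Bₛ = (B − 1)/(n − 1) = (4.70810 − 1)/(5 − 1) = 3.70810/4 = 0.92703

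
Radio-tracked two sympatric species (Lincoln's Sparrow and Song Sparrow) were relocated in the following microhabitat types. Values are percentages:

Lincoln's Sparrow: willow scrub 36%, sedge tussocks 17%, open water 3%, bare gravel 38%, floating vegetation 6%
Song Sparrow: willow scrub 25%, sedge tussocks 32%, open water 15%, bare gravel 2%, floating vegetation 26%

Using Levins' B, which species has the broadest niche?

Song Sparrow

Convert percentages to proportions (divide by 100).
Σp_Lincᵢ² = 0.36² + 0.17² + 0.03² + 0.38² + 0.06² = 0.1296 + 0.0289 + 0.0009 + 0.1444 + 0.0036 = 0.3074
B_Linc = 1 / 0.3074 = 3.2531
Σp_Songᵢ² = 0.25² + 0.32² + 0.15² + 0.02² + 0.26² = 0.0625 + 0.1024 + 0.0225 + 0.0004 + 0.0676 = 0.2554
B_Song = 1 / 0.2554 = 3.9154
Highest B → broadest niche (most generalist): Song Sparrow (B = 3.92).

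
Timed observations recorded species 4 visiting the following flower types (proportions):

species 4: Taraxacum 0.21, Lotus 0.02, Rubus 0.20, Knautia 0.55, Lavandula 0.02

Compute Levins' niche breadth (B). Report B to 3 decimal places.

Σpᵢ² = 0.21² + 0.02² + 0.20² + 0.55² + 0.02² = 0.0441 + 0.0004 + 0.0400 + 0.3025 + 0.0004 = 0.3874
B = 1 / 0.3874 = 2.58131

2.581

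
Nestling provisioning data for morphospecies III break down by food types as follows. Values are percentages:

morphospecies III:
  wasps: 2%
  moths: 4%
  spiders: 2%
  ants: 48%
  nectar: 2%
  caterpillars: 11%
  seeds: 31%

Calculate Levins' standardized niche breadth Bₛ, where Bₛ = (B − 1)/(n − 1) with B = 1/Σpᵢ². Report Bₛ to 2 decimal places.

Convert percentages to proportions (divide by 100).
Σpᵢ² = 0.02² + 0.04² + 0.02² + 0.48² + 0.02² + 0.11² + 0.31² = 0.0004 + 0.0016 + 0.0004 + 0.2304 + 0.0004 + 0.0121 + 0.0961 = 0.3414
B = 1 / 0.3414 = 2.9291
Bₛ = (B − 1)/(n − 1) = (2.9291 − 1)/(7 − 1) = 1.9291/6 = 0.3215

0.32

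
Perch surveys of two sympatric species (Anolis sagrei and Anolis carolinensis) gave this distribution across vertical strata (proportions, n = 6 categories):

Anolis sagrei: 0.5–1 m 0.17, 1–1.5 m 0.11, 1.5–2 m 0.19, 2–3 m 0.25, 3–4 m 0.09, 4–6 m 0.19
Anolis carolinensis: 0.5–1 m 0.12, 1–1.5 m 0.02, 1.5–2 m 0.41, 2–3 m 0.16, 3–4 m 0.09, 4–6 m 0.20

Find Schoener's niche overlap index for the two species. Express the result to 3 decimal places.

Σ|p₁ᵢ − p₂ᵢ| = 0.05 + 0.09 + 0.22 + 0.09 + 0.00 + 0.01 = 0.46
D = 1 − ½ × 0.46 = 1 − 0.230 = 0.77000

0.770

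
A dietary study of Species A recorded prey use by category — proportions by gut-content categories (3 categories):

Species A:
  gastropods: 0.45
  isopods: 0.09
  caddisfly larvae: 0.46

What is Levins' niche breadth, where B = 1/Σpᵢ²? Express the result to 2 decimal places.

2.37

Σpᵢ² = 0.45² + 0.09² + 0.46² = 0.2025 + 0.0081 + 0.2116 = 0.4222
B = 1 / 0.4222 = 2.3685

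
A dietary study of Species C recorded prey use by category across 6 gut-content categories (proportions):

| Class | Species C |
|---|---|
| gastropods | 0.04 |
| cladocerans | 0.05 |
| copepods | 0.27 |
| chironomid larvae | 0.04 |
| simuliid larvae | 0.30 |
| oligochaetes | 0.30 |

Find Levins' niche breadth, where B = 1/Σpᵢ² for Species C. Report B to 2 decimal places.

3.87

Σpᵢ² = 0.04² + 0.05² + 0.27² + 0.04² + 0.30² + 0.30² = 0.0016 + 0.0025 + 0.0729 + 0.0016 + 0.0900 + 0.0900 = 0.2586
B = 1 / 0.2586 = 3.8670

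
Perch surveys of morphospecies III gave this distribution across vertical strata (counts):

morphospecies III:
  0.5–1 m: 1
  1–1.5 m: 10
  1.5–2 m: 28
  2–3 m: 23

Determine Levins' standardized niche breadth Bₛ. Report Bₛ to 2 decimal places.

Proportions for morphospecies III (n=62): 1/62=0.0161, 10/62=0.1613, 28/62=0.4516, 23/62=0.3710
Σpᵢ² = 0.0161² + 0.1613² + 0.4516² + 0.3710² = 0.000259 + 0.026018 + 0.203943 + 0.137641 = 0.367861
B = 1 / 0.367861 = 2.7184
Bₛ = (B − 1)/(n − 1) = (2.7184 − 1)/(4 − 1) = 1.7184/3 = 0.5728

0.57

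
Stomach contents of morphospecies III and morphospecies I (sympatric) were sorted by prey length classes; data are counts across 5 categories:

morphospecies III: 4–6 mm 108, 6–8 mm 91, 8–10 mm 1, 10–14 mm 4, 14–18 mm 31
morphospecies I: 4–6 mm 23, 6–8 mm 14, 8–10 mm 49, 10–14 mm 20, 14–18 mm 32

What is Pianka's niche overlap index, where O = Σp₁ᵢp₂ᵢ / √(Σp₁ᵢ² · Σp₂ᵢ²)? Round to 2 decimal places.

0.50

Proportions for morphospecies III (n=235): 108/235=0.4596, 91/235=0.3872, 1/235=0.0043, 4/235=0.0170, 31/235=0.1319
Proportions for morphospecies I (n=138): 23/138=0.1667, 14/138=0.1014, 49/138=0.3551, 20/138=0.1449, 32/138=0.2319
Σ p₁ᵢp₂ᵢ = 0.076615 + 0.039262 + 0.001527 + 0.002463 + 0.030588 = 0.150455
Σp_1ᵢ² = 0.4596² + 0.3872² + 0.0043² + 0.0170² + 0.1319² = 0.211232 + 0.149924 + 0.000018 + 0.000289 + 0.017398 = 0.378861
Σp_2ᵢ² = 0.1667² + 0.1014² + 0.3551² + 0.1449² + 0.2319² = 0.027789 + 0.010282 + 0.126096 + 0.020996 + 0.053778 = 0.238941
O = 0.150455 / √(0.378861 × 0.238941) = 0.150455 / 0.3008744 = 0.5001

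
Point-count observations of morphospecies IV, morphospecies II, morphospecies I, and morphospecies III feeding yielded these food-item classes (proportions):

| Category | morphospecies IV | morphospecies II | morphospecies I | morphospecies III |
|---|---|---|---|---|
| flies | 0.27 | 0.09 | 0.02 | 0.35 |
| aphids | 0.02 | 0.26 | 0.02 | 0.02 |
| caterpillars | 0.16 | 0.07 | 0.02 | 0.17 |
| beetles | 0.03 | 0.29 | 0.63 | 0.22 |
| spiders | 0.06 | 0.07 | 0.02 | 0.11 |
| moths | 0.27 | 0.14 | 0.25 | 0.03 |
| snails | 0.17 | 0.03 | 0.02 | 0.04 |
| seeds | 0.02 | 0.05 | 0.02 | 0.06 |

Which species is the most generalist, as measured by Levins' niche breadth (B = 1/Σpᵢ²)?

morphospecies II

Σp_IVᵢ² = 0.27² + 0.02² + 0.16² + 0.03² + 0.06² + 0.27² + 0.17² + 0.02² = 0.0729 + 0.0004 + 0.0256 + 0.0009 + 0.0036 + 0.0729 + 0.0289 + 0.0004 = 0.2056
B_IV = 1 / 0.2056 = 4.8638
Σp_IIᵢ² = 0.09² + 0.26² + 0.07² + 0.29² + 0.07² + 0.14² + 0.03² + 0.05² = 0.0081 + 0.0676 + 0.0049 + 0.0841 + 0.0049 + 0.0196 + 0.0009 + 0.0025 = 0.1926
B_II = 1 / 0.1926 = 5.1921
Σp_Iᵢ² = 0.02² + 0.02² + 0.02² + 0.63² + 0.02² + 0.25² + 0.02² + 0.02² = 0.0004 + 0.0004 + 0.0004 + 0.3969 + 0.0004 + 0.0625 + 0.0004 + 0.0004 = 0.4618
B_I = 1 / 0.4618 = 2.1654
Σp_IIIᵢ² = 0.35² + 0.02² + 0.17² + 0.22² + 0.11² + 0.03² + 0.04² + 0.06² = 0.1225 + 0.0004 + 0.0289 + 0.0484 + 0.0121 + 0.0009 + 0.0016 + 0.0036 = 0.2184
B_III = 1 / 0.2184 = 4.5788
Highest B → broadest niche (most generalist): morphospecies II (B = 5.19).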